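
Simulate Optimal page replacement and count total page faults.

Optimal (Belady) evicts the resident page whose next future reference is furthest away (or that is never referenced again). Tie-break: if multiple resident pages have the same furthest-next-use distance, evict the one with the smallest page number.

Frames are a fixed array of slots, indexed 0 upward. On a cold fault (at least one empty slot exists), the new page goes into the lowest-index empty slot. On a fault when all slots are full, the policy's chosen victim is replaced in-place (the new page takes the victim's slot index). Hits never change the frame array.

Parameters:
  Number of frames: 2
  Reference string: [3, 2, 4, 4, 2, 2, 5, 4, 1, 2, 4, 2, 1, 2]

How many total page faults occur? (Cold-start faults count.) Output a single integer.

Answer: 7

Derivation:
Step 0: ref 3 → FAULT, frames=[3,-]
Step 1: ref 2 → FAULT, frames=[3,2]
Step 2: ref 4 → FAULT (evict 3), frames=[4,2]
Step 3: ref 4 → HIT, frames=[4,2]
Step 4: ref 2 → HIT, frames=[4,2]
Step 5: ref 2 → HIT, frames=[4,2]
Step 6: ref 5 → FAULT (evict 2), frames=[4,5]
Step 7: ref 4 → HIT, frames=[4,5]
Step 8: ref 1 → FAULT (evict 5), frames=[4,1]
Step 9: ref 2 → FAULT (evict 1), frames=[4,2]
Step 10: ref 4 → HIT, frames=[4,2]
Step 11: ref 2 → HIT, frames=[4,2]
Step 12: ref 1 → FAULT (evict 4), frames=[1,2]
Step 13: ref 2 → HIT, frames=[1,2]
Total faults: 7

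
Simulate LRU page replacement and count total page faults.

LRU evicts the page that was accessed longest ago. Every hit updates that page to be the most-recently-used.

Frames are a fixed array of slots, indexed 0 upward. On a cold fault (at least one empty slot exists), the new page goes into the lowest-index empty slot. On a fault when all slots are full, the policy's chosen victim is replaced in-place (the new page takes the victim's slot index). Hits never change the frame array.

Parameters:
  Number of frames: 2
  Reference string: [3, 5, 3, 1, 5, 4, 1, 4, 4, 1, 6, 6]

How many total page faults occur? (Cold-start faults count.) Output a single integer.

Answer: 7

Derivation:
Step 0: ref 3 → FAULT, frames=[3,-]
Step 1: ref 5 → FAULT, frames=[3,5]
Step 2: ref 3 → HIT, frames=[3,5]
Step 3: ref 1 → FAULT (evict 5), frames=[3,1]
Step 4: ref 5 → FAULT (evict 3), frames=[5,1]
Step 5: ref 4 → FAULT (evict 1), frames=[5,4]
Step 6: ref 1 → FAULT (evict 5), frames=[1,4]
Step 7: ref 4 → HIT, frames=[1,4]
Step 8: ref 4 → HIT, frames=[1,4]
Step 9: ref 1 → HIT, frames=[1,4]
Step 10: ref 6 → FAULT (evict 4), frames=[1,6]
Step 11: ref 6 → HIT, frames=[1,6]
Total faults: 7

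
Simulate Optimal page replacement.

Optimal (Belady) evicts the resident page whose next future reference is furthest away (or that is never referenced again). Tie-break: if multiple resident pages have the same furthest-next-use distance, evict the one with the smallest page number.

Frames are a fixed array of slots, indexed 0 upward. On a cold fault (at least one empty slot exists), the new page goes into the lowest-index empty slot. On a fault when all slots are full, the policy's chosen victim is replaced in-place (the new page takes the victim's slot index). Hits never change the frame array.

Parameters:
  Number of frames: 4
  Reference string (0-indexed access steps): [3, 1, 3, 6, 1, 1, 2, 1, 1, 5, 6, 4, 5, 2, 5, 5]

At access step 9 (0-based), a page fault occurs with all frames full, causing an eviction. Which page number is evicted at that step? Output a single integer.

Step 0: ref 3 -> FAULT, frames=[3,-,-,-]
Step 1: ref 1 -> FAULT, frames=[3,1,-,-]
Step 2: ref 3 -> HIT, frames=[3,1,-,-]
Step 3: ref 6 -> FAULT, frames=[3,1,6,-]
Step 4: ref 1 -> HIT, frames=[3,1,6,-]
Step 5: ref 1 -> HIT, frames=[3,1,6,-]
Step 6: ref 2 -> FAULT, frames=[3,1,6,2]
Step 7: ref 1 -> HIT, frames=[3,1,6,2]
Step 8: ref 1 -> HIT, frames=[3,1,6,2]
Step 9: ref 5 -> FAULT, evict 1, frames=[3,5,6,2]
At step 9: evicted page 1

Answer: 1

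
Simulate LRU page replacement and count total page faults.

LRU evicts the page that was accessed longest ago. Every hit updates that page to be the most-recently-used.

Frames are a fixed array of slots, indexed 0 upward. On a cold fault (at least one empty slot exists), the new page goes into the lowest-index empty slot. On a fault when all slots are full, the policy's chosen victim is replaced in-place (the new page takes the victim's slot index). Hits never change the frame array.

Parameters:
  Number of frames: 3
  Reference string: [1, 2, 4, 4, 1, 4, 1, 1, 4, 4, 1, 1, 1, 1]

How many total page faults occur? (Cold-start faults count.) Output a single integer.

Answer: 3

Derivation:
Step 0: ref 1 → FAULT, frames=[1,-,-]
Step 1: ref 2 → FAULT, frames=[1,2,-]
Step 2: ref 4 → FAULT, frames=[1,2,4]
Step 3: ref 4 → HIT, frames=[1,2,4]
Step 4: ref 1 → HIT, frames=[1,2,4]
Step 5: ref 4 → HIT, frames=[1,2,4]
Step 6: ref 1 → HIT, frames=[1,2,4]
Step 7: ref 1 → HIT, frames=[1,2,4]
Step 8: ref 4 → HIT, frames=[1,2,4]
Step 9: ref 4 → HIT, frames=[1,2,4]
Step 10: ref 1 → HIT, frames=[1,2,4]
Step 11: ref 1 → HIT, frames=[1,2,4]
Step 12: ref 1 → HIT, frames=[1,2,4]
Step 13: ref 1 → HIT, frames=[1,2,4]
Total faults: 3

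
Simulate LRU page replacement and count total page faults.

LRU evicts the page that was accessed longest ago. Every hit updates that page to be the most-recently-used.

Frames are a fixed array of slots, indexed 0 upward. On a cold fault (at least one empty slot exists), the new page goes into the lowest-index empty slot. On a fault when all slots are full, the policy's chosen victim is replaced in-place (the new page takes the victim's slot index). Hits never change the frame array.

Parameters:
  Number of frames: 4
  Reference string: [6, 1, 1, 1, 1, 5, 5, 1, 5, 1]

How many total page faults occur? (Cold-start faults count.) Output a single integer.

Answer: 3

Derivation:
Step 0: ref 6 → FAULT, frames=[6,-,-,-]
Step 1: ref 1 → FAULT, frames=[6,1,-,-]
Step 2: ref 1 → HIT, frames=[6,1,-,-]
Step 3: ref 1 → HIT, frames=[6,1,-,-]
Step 4: ref 1 → HIT, frames=[6,1,-,-]
Step 5: ref 5 → FAULT, frames=[6,1,5,-]
Step 6: ref 5 → HIT, frames=[6,1,5,-]
Step 7: ref 1 → HIT, frames=[6,1,5,-]
Step 8: ref 5 → HIT, frames=[6,1,5,-]
Step 9: ref 1 → HIT, frames=[6,1,5,-]
Total faults: 3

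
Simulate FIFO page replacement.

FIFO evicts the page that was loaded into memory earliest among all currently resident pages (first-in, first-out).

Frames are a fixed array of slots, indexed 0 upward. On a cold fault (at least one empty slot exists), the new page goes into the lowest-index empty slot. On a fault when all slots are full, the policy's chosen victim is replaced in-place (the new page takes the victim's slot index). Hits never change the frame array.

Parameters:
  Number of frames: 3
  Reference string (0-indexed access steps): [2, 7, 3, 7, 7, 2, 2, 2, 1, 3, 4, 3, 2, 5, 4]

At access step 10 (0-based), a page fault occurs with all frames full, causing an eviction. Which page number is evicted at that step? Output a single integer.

Step 0: ref 2 -> FAULT, frames=[2,-,-]
Step 1: ref 7 -> FAULT, frames=[2,7,-]
Step 2: ref 3 -> FAULT, frames=[2,7,3]
Step 3: ref 7 -> HIT, frames=[2,7,3]
Step 4: ref 7 -> HIT, frames=[2,7,3]
Step 5: ref 2 -> HIT, frames=[2,7,3]
Step 6: ref 2 -> HIT, frames=[2,7,3]
Step 7: ref 2 -> HIT, frames=[2,7,3]
Step 8: ref 1 -> FAULT, evict 2, frames=[1,7,3]
Step 9: ref 3 -> HIT, frames=[1,7,3]
Step 10: ref 4 -> FAULT, evict 7, frames=[1,4,3]
At step 10: evicted page 7

Answer: 7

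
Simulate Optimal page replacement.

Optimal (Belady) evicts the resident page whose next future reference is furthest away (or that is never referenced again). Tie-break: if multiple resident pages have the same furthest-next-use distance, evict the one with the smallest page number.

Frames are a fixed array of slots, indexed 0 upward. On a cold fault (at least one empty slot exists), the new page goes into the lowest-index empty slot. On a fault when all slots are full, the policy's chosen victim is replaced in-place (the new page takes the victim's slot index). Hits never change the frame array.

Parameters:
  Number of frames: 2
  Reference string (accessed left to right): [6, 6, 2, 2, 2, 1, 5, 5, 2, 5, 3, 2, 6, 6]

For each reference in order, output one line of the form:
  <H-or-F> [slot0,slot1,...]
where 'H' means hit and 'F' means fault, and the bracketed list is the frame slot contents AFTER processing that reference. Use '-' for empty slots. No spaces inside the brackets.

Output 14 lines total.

F [6,-]
H [6,-]
F [6,2]
H [6,2]
H [6,2]
F [1,2]
F [5,2]
H [5,2]
H [5,2]
H [5,2]
F [3,2]
H [3,2]
F [3,6]
H [3,6]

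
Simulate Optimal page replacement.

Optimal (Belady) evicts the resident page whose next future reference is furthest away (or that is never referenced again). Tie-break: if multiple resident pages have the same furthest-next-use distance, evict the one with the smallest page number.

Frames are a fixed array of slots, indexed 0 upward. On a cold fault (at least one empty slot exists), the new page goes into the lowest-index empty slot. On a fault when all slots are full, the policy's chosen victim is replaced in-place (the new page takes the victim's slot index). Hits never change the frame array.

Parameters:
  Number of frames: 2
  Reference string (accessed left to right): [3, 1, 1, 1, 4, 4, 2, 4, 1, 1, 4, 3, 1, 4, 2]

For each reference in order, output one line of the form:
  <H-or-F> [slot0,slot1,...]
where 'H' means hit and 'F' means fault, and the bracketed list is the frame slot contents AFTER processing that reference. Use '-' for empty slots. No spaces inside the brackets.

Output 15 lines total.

F [3,-]
F [3,1]
H [3,1]
H [3,1]
F [4,1]
H [4,1]
F [4,2]
H [4,2]
F [4,1]
H [4,1]
H [4,1]
F [3,1]
H [3,1]
F [3,4]
F [2,4]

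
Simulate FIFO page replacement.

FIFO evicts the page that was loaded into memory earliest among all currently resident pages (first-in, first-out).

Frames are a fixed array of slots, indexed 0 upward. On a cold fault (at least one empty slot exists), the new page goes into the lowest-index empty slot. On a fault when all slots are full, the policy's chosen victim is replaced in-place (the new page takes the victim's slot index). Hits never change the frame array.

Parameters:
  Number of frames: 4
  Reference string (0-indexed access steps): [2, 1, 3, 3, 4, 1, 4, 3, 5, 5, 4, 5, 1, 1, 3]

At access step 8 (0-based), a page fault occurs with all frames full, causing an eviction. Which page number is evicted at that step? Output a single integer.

Step 0: ref 2 -> FAULT, frames=[2,-,-,-]
Step 1: ref 1 -> FAULT, frames=[2,1,-,-]
Step 2: ref 3 -> FAULT, frames=[2,1,3,-]
Step 3: ref 3 -> HIT, frames=[2,1,3,-]
Step 4: ref 4 -> FAULT, frames=[2,1,3,4]
Step 5: ref 1 -> HIT, frames=[2,1,3,4]
Step 6: ref 4 -> HIT, frames=[2,1,3,4]
Step 7: ref 3 -> HIT, frames=[2,1,3,4]
Step 8: ref 5 -> FAULT, evict 2, frames=[5,1,3,4]
At step 8: evicted page 2

Answer: 2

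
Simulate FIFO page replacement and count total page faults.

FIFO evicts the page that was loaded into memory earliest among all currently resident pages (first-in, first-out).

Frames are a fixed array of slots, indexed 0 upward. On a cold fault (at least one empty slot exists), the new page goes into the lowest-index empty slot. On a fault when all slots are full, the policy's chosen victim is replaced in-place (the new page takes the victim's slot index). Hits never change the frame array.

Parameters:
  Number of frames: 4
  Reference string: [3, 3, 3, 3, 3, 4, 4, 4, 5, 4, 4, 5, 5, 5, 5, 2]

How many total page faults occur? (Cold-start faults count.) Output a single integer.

Step 0: ref 3 → FAULT, frames=[3,-,-,-]
Step 1: ref 3 → HIT, frames=[3,-,-,-]
Step 2: ref 3 → HIT, frames=[3,-,-,-]
Step 3: ref 3 → HIT, frames=[3,-,-,-]
Step 4: ref 3 → HIT, frames=[3,-,-,-]
Step 5: ref 4 → FAULT, frames=[3,4,-,-]
Step 6: ref 4 → HIT, frames=[3,4,-,-]
Step 7: ref 4 → HIT, frames=[3,4,-,-]
Step 8: ref 5 → FAULT, frames=[3,4,5,-]
Step 9: ref 4 → HIT, frames=[3,4,5,-]
Step 10: ref 4 → HIT, frames=[3,4,5,-]
Step 11: ref 5 → HIT, frames=[3,4,5,-]
Step 12: ref 5 → HIT, frames=[3,4,5,-]
Step 13: ref 5 → HIT, frames=[3,4,5,-]
Step 14: ref 5 → HIT, frames=[3,4,5,-]
Step 15: ref 2 → FAULT, frames=[3,4,5,2]
Total faults: 4

Answer: 4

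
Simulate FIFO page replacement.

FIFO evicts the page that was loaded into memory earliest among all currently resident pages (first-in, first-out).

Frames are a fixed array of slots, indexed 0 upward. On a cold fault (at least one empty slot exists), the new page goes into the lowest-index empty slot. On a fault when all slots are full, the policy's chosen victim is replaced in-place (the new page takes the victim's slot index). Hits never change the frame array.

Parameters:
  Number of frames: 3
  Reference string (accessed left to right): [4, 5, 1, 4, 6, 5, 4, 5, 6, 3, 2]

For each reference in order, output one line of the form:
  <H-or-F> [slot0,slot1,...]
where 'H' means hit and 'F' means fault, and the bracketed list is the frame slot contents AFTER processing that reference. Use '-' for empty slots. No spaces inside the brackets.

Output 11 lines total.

F [4,-,-]
F [4,5,-]
F [4,5,1]
H [4,5,1]
F [6,5,1]
H [6,5,1]
F [6,4,1]
F [6,4,5]
H [6,4,5]
F [3,4,5]
F [3,2,5]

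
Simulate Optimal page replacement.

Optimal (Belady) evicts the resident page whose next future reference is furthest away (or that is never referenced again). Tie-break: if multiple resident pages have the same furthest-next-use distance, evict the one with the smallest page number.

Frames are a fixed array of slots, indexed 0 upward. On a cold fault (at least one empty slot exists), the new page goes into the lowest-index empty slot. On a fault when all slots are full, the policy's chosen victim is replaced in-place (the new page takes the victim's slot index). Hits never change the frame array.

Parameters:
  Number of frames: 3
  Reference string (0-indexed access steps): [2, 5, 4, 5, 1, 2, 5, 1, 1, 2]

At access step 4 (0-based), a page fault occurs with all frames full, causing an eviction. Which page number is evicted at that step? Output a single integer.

Step 0: ref 2 -> FAULT, frames=[2,-,-]
Step 1: ref 5 -> FAULT, frames=[2,5,-]
Step 2: ref 4 -> FAULT, frames=[2,5,4]
Step 3: ref 5 -> HIT, frames=[2,5,4]
Step 4: ref 1 -> FAULT, evict 4, frames=[2,5,1]
At step 4: evicted page 4

Answer: 4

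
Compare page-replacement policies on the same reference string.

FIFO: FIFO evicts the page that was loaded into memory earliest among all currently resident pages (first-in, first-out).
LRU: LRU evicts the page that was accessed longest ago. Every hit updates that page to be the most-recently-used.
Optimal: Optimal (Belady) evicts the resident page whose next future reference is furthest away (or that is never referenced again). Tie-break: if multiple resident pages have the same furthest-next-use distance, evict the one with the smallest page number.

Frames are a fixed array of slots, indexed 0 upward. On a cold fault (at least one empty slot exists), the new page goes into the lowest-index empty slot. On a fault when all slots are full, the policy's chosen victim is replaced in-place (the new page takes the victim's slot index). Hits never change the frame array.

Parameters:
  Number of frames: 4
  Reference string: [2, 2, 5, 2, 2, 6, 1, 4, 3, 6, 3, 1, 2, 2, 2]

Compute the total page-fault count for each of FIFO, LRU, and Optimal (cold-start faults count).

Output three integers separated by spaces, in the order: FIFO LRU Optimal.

Answer: 7 7 6

Derivation:
--- FIFO ---
  step 0: ref 2 -> FAULT, frames=[2,-,-,-] (faults so far: 1)
  step 1: ref 2 -> HIT, frames=[2,-,-,-] (faults so far: 1)
  step 2: ref 5 -> FAULT, frames=[2,5,-,-] (faults so far: 2)
  step 3: ref 2 -> HIT, frames=[2,5,-,-] (faults so far: 2)
  step 4: ref 2 -> HIT, frames=[2,5,-,-] (faults so far: 2)
  step 5: ref 6 -> FAULT, frames=[2,5,6,-] (faults so far: 3)
  step 6: ref 1 -> FAULT, frames=[2,5,6,1] (faults so far: 4)
  step 7: ref 4 -> FAULT, evict 2, frames=[4,5,6,1] (faults so far: 5)
  step 8: ref 3 -> FAULT, evict 5, frames=[4,3,6,1] (faults so far: 6)
  step 9: ref 6 -> HIT, frames=[4,3,6,1] (faults so far: 6)
  step 10: ref 3 -> HIT, frames=[4,3,6,1] (faults so far: 6)
  step 11: ref 1 -> HIT, frames=[4,3,6,1] (faults so far: 6)
  step 12: ref 2 -> FAULT, evict 6, frames=[4,3,2,1] (faults so far: 7)
  step 13: ref 2 -> HIT, frames=[4,3,2,1] (faults so far: 7)
  step 14: ref 2 -> HIT, frames=[4,3,2,1] (faults so far: 7)
  FIFO total faults: 7
--- LRU ---
  step 0: ref 2 -> FAULT, frames=[2,-,-,-] (faults so far: 1)
  step 1: ref 2 -> HIT, frames=[2,-,-,-] (faults so far: 1)
  step 2: ref 5 -> FAULT, frames=[2,5,-,-] (faults so far: 2)
  step 3: ref 2 -> HIT, frames=[2,5,-,-] (faults so far: 2)
  step 4: ref 2 -> HIT, frames=[2,5,-,-] (faults so far: 2)
  step 5: ref 6 -> FAULT, frames=[2,5,6,-] (faults so far: 3)
  step 6: ref 1 -> FAULT, frames=[2,5,6,1] (faults so far: 4)
  step 7: ref 4 -> FAULT, evict 5, frames=[2,4,6,1] (faults so far: 5)
  step 8: ref 3 -> FAULT, evict 2, frames=[3,4,6,1] (faults so far: 6)
  step 9: ref 6 -> HIT, frames=[3,4,6,1] (faults so far: 6)
  step 10: ref 3 -> HIT, frames=[3,4,6,1] (faults so far: 6)
  step 11: ref 1 -> HIT, frames=[3,4,6,1] (faults so far: 6)
  step 12: ref 2 -> FAULT, evict 4, frames=[3,2,6,1] (faults so far: 7)
  step 13: ref 2 -> HIT, frames=[3,2,6,1] (faults so far: 7)
  step 14: ref 2 -> HIT, frames=[3,2,6,1] (faults so far: 7)
  LRU total faults: 7
--- Optimal ---
  step 0: ref 2 -> FAULT, frames=[2,-,-,-] (faults so far: 1)
  step 1: ref 2 -> HIT, frames=[2,-,-,-] (faults so far: 1)
  step 2: ref 5 -> FAULT, frames=[2,5,-,-] (faults so far: 2)
  step 3: ref 2 -> HIT, frames=[2,5,-,-] (faults so far: 2)
  step 4: ref 2 -> HIT, frames=[2,5,-,-] (faults so far: 2)
  step 5: ref 6 -> FAULT, frames=[2,5,6,-] (faults so far: 3)
  step 6: ref 1 -> FAULT, frames=[2,5,6,1] (faults so far: 4)
  step 7: ref 4 -> FAULT, evict 5, frames=[2,4,6,1] (faults so far: 5)
  step 8: ref 3 -> FAULT, evict 4, frames=[2,3,6,1] (faults so far: 6)
  step 9: ref 6 -> HIT, frames=[2,3,6,1] (faults so far: 6)
  step 10: ref 3 -> HIT, frames=[2,3,6,1] (faults so far: 6)
  step 11: ref 1 -> HIT, frames=[2,3,6,1] (faults so far: 6)
  step 12: ref 2 -> HIT, frames=[2,3,6,1] (faults so far: 6)
  step 13: ref 2 -> HIT, frames=[2,3,6,1] (faults so far: 6)
  step 14: ref 2 -> HIT, frames=[2,3,6,1] (faults so far: 6)
  Optimal total faults: 6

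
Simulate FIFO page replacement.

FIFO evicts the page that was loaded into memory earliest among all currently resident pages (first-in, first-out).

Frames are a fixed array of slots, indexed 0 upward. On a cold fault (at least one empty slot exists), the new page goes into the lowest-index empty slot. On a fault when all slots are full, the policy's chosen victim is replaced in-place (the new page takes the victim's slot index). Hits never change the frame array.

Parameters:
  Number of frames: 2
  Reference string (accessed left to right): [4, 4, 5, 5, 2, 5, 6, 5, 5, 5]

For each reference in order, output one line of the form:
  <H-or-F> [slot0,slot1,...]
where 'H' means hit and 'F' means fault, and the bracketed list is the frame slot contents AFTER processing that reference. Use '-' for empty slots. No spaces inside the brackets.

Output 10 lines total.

F [4,-]
H [4,-]
F [4,5]
H [4,5]
F [2,5]
H [2,5]
F [2,6]
F [5,6]
H [5,6]
H [5,6]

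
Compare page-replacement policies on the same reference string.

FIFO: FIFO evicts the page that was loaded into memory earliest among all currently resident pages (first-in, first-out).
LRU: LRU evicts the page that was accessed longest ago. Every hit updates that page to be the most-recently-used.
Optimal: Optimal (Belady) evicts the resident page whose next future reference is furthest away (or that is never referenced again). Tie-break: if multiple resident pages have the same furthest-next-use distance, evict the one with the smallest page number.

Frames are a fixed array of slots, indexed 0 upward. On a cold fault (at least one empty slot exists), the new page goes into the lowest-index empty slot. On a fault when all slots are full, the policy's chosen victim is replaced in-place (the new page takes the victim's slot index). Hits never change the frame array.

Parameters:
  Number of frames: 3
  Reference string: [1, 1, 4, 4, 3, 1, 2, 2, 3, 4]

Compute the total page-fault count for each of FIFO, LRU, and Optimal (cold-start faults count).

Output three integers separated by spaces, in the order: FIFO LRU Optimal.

--- FIFO ---
  step 0: ref 1 -> FAULT, frames=[1,-,-] (faults so far: 1)
  step 1: ref 1 -> HIT, frames=[1,-,-] (faults so far: 1)
  step 2: ref 4 -> FAULT, frames=[1,4,-] (faults so far: 2)
  step 3: ref 4 -> HIT, frames=[1,4,-] (faults so far: 2)
  step 4: ref 3 -> FAULT, frames=[1,4,3] (faults so far: 3)
  step 5: ref 1 -> HIT, frames=[1,4,3] (faults so far: 3)
  step 6: ref 2 -> FAULT, evict 1, frames=[2,4,3] (faults so far: 4)
  step 7: ref 2 -> HIT, frames=[2,4,3] (faults so far: 4)
  step 8: ref 3 -> HIT, frames=[2,4,3] (faults so far: 4)
  step 9: ref 4 -> HIT, frames=[2,4,3] (faults so far: 4)
  FIFO total faults: 4
--- LRU ---
  step 0: ref 1 -> FAULT, frames=[1,-,-] (faults so far: 1)
  step 1: ref 1 -> HIT, frames=[1,-,-] (faults so far: 1)
  step 2: ref 4 -> FAULT, frames=[1,4,-] (faults so far: 2)
  step 3: ref 4 -> HIT, frames=[1,4,-] (faults so far: 2)
  step 4: ref 3 -> FAULT, frames=[1,4,3] (faults so far: 3)
  step 5: ref 1 -> HIT, frames=[1,4,3] (faults so far: 3)
  step 6: ref 2 -> FAULT, evict 4, frames=[1,2,3] (faults so far: 4)
  step 7: ref 2 -> HIT, frames=[1,2,3] (faults so far: 4)
  step 8: ref 3 -> HIT, frames=[1,2,3] (faults so far: 4)
  step 9: ref 4 -> FAULT, evict 1, frames=[4,2,3] (faults so far: 5)
  LRU total faults: 5
--- Optimal ---
  step 0: ref 1 -> FAULT, frames=[1,-,-] (faults so far: 1)
  step 1: ref 1 -> HIT, frames=[1,-,-] (faults so far: 1)
  step 2: ref 4 -> FAULT, frames=[1,4,-] (faults so far: 2)
  step 3: ref 4 -> HIT, frames=[1,4,-] (faults so far: 2)
  step 4: ref 3 -> FAULT, frames=[1,4,3] (faults so far: 3)
  step 5: ref 1 -> HIT, frames=[1,4,3] (faults so far: 3)
  step 6: ref 2 -> FAULT, evict 1, frames=[2,4,3] (faults so far: 4)
  step 7: ref 2 -> HIT, frames=[2,4,3] (faults so far: 4)
  step 8: ref 3 -> HIT, frames=[2,4,3] (faults so far: 4)
  step 9: ref 4 -> HIT, frames=[2,4,3] (faults so far: 4)
  Optimal total faults: 4

Answer: 4 5 4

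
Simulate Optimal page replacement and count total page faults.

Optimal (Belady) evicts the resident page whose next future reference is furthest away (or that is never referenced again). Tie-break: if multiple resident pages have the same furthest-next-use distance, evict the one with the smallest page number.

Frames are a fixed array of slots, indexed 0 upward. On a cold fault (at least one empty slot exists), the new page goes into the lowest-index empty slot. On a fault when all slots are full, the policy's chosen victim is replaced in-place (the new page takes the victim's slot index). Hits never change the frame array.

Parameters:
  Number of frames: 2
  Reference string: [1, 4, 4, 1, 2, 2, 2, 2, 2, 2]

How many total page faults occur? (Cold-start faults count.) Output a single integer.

Step 0: ref 1 → FAULT, frames=[1,-]
Step 1: ref 4 → FAULT, frames=[1,4]
Step 2: ref 4 → HIT, frames=[1,4]
Step 3: ref 1 → HIT, frames=[1,4]
Step 4: ref 2 → FAULT (evict 1), frames=[2,4]
Step 5: ref 2 → HIT, frames=[2,4]
Step 6: ref 2 → HIT, frames=[2,4]
Step 7: ref 2 → HIT, frames=[2,4]
Step 8: ref 2 → HIT, frames=[2,4]
Step 9: ref 2 → HIT, frames=[2,4]
Total faults: 3

Answer: 3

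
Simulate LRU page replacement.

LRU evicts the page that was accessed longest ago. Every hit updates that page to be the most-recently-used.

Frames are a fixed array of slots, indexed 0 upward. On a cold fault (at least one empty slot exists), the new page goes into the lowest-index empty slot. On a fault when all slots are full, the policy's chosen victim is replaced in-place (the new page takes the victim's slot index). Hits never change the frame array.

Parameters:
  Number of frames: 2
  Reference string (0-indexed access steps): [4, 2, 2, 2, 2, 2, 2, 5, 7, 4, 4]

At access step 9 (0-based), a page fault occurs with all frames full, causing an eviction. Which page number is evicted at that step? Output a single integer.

Step 0: ref 4 -> FAULT, frames=[4,-]
Step 1: ref 2 -> FAULT, frames=[4,2]
Step 2: ref 2 -> HIT, frames=[4,2]
Step 3: ref 2 -> HIT, frames=[4,2]
Step 4: ref 2 -> HIT, frames=[4,2]
Step 5: ref 2 -> HIT, frames=[4,2]
Step 6: ref 2 -> HIT, frames=[4,2]
Step 7: ref 5 -> FAULT, evict 4, frames=[5,2]
Step 8: ref 7 -> FAULT, evict 2, frames=[5,7]
Step 9: ref 4 -> FAULT, evict 5, frames=[4,7]
At step 9: evicted page 5

Answer: 5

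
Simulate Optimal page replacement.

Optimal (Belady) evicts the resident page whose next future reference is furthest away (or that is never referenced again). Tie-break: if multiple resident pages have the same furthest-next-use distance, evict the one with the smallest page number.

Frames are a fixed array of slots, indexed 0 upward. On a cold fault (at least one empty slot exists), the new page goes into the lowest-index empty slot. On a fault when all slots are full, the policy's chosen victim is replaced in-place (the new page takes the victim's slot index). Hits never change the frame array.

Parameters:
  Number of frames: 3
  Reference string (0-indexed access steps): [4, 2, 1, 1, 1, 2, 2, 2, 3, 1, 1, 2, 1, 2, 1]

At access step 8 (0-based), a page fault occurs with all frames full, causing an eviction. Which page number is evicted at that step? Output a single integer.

Step 0: ref 4 -> FAULT, frames=[4,-,-]
Step 1: ref 2 -> FAULT, frames=[4,2,-]
Step 2: ref 1 -> FAULT, frames=[4,2,1]
Step 3: ref 1 -> HIT, frames=[4,2,1]
Step 4: ref 1 -> HIT, frames=[4,2,1]
Step 5: ref 2 -> HIT, frames=[4,2,1]
Step 6: ref 2 -> HIT, frames=[4,2,1]
Step 7: ref 2 -> HIT, frames=[4,2,1]
Step 8: ref 3 -> FAULT, evict 4, frames=[3,2,1]
At step 8: evicted page 4

Answer: 4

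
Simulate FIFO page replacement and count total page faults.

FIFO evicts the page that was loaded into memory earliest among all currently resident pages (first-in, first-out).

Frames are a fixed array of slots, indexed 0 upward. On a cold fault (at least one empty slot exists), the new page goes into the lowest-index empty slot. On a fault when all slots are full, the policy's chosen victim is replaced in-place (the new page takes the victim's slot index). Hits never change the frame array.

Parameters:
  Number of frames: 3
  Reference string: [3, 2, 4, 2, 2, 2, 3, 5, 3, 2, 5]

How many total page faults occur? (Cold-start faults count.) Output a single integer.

Step 0: ref 3 → FAULT, frames=[3,-,-]
Step 1: ref 2 → FAULT, frames=[3,2,-]
Step 2: ref 4 → FAULT, frames=[3,2,4]
Step 3: ref 2 → HIT, frames=[3,2,4]
Step 4: ref 2 → HIT, frames=[3,2,4]
Step 5: ref 2 → HIT, frames=[3,2,4]
Step 6: ref 3 → HIT, frames=[3,2,4]
Step 7: ref 5 → FAULT (evict 3), frames=[5,2,4]
Step 8: ref 3 → FAULT (evict 2), frames=[5,3,4]
Step 9: ref 2 → FAULT (evict 4), frames=[5,3,2]
Step 10: ref 5 → HIT, frames=[5,3,2]
Total faults: 6

Answer: 6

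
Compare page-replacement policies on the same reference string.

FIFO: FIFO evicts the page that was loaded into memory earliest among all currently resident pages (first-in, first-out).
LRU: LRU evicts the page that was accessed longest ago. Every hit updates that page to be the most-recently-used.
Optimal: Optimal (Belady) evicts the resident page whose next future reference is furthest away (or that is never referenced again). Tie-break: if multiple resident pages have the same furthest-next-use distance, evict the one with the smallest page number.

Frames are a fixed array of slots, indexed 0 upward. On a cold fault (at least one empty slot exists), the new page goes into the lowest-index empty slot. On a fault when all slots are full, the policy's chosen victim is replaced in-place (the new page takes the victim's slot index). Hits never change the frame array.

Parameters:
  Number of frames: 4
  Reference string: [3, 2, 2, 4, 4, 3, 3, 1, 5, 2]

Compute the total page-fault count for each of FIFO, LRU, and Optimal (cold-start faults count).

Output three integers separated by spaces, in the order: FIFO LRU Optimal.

Answer: 5 6 5

Derivation:
--- FIFO ---
  step 0: ref 3 -> FAULT, frames=[3,-,-,-] (faults so far: 1)
  step 1: ref 2 -> FAULT, frames=[3,2,-,-] (faults so far: 2)
  step 2: ref 2 -> HIT, frames=[3,2,-,-] (faults so far: 2)
  step 3: ref 4 -> FAULT, frames=[3,2,4,-] (faults so far: 3)
  step 4: ref 4 -> HIT, frames=[3,2,4,-] (faults so far: 3)
  step 5: ref 3 -> HIT, frames=[3,2,4,-] (faults so far: 3)
  step 6: ref 3 -> HIT, frames=[3,2,4,-] (faults so far: 3)
  step 7: ref 1 -> FAULT, frames=[3,2,4,1] (faults so far: 4)
  step 8: ref 5 -> FAULT, evict 3, frames=[5,2,4,1] (faults so far: 5)
  step 9: ref 2 -> HIT, frames=[5,2,4,1] (faults so far: 5)
  FIFO total faults: 5
--- LRU ---
  step 0: ref 3 -> FAULT, frames=[3,-,-,-] (faults so far: 1)
  step 1: ref 2 -> FAULT, frames=[3,2,-,-] (faults so far: 2)
  step 2: ref 2 -> HIT, frames=[3,2,-,-] (faults so far: 2)
  step 3: ref 4 -> FAULT, frames=[3,2,4,-] (faults so far: 3)
  step 4: ref 4 -> HIT, frames=[3,2,4,-] (faults so far: 3)
  step 5: ref 3 -> HIT, frames=[3,2,4,-] (faults so far: 3)
  step 6: ref 3 -> HIT, frames=[3,2,4,-] (faults so far: 3)
  step 7: ref 1 -> FAULT, frames=[3,2,4,1] (faults so far: 4)
  step 8: ref 5 -> FAULT, evict 2, frames=[3,5,4,1] (faults so far: 5)
  step 9: ref 2 -> FAULT, evict 4, frames=[3,5,2,1] (faults so far: 6)
  LRU total faults: 6
--- Optimal ---
  step 0: ref 3 -> FAULT, frames=[3,-,-,-] (faults so far: 1)
  step 1: ref 2 -> FAULT, frames=[3,2,-,-] (faults so far: 2)
  step 2: ref 2 -> HIT, frames=[3,2,-,-] (faults so far: 2)
  step 3: ref 4 -> FAULT, frames=[3,2,4,-] (faults so far: 3)
  step 4: ref 4 -> HIT, frames=[3,2,4,-] (faults so far: 3)
  step 5: ref 3 -> HIT, frames=[3,2,4,-] (faults so far: 3)
  step 6: ref 3 -> HIT, frames=[3,2,4,-] (faults so far: 3)
  step 7: ref 1 -> FAULT, frames=[3,2,4,1] (faults so far: 4)
  step 8: ref 5 -> FAULT, evict 1, frames=[3,2,4,5] (faults so far: 5)
  step 9: ref 2 -> HIT, frames=[3,2,4,5] (faults so far: 5)
  Optimal total faults: 5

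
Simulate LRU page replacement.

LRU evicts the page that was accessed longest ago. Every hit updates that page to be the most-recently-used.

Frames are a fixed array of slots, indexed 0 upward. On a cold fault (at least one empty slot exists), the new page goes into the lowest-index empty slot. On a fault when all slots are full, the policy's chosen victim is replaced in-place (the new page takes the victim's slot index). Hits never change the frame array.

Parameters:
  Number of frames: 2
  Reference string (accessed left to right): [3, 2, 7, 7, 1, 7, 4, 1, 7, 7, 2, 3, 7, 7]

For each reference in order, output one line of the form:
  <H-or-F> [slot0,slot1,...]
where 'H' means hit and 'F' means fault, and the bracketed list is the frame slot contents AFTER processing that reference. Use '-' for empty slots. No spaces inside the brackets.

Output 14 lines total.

F [3,-]
F [3,2]
F [7,2]
H [7,2]
F [7,1]
H [7,1]
F [7,4]
F [1,4]
F [1,7]
H [1,7]
F [2,7]
F [2,3]
F [7,3]
H [7,3]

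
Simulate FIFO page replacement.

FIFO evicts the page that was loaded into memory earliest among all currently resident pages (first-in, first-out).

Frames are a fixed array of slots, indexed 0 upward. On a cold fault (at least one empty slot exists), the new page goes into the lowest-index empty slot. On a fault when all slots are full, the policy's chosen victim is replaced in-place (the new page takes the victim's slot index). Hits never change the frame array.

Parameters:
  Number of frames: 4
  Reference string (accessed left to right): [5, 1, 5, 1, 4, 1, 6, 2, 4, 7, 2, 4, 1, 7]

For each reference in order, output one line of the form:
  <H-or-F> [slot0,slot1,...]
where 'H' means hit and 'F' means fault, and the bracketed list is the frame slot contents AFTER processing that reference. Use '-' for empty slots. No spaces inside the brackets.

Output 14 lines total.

F [5,-,-,-]
F [5,1,-,-]
H [5,1,-,-]
H [5,1,-,-]
F [5,1,4,-]
H [5,1,4,-]
F [5,1,4,6]
F [2,1,4,6]
H [2,1,4,6]
F [2,7,4,6]
H [2,7,4,6]
H [2,7,4,6]
F [2,7,1,6]
H [2,7,1,6]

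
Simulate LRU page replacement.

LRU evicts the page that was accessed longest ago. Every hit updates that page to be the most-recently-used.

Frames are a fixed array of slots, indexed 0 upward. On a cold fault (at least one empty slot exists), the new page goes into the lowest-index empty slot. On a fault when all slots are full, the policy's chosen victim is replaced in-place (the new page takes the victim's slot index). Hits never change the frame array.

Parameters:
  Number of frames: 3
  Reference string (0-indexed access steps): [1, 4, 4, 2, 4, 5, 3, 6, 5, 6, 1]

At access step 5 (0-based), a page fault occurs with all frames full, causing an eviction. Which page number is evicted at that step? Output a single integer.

Step 0: ref 1 -> FAULT, frames=[1,-,-]
Step 1: ref 4 -> FAULT, frames=[1,4,-]
Step 2: ref 4 -> HIT, frames=[1,4,-]
Step 3: ref 2 -> FAULT, frames=[1,4,2]
Step 4: ref 4 -> HIT, frames=[1,4,2]
Step 5: ref 5 -> FAULT, evict 1, frames=[5,4,2]
At step 5: evicted page 1

Answer: 1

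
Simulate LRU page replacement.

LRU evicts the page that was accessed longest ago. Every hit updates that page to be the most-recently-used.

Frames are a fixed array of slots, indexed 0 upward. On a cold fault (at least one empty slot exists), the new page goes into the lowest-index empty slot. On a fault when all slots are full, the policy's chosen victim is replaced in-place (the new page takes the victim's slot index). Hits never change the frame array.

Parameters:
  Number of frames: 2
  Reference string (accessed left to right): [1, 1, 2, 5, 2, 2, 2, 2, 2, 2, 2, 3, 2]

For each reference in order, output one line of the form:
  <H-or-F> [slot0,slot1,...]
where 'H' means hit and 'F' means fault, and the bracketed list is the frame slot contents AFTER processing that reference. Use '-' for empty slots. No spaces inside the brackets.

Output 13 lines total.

F [1,-]
H [1,-]
F [1,2]
F [5,2]
H [5,2]
H [5,2]
H [5,2]
H [5,2]
H [5,2]
H [5,2]
H [5,2]
F [3,2]
H [3,2]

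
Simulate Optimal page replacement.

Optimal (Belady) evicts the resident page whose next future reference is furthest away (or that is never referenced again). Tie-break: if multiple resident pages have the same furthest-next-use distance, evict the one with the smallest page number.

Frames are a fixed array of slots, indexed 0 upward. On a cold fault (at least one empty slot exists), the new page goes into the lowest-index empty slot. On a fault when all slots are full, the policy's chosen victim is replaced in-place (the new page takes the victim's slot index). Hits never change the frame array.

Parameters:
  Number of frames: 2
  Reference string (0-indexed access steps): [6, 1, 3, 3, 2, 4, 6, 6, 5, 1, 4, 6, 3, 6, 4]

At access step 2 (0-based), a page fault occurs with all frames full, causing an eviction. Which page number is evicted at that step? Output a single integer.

Step 0: ref 6 -> FAULT, frames=[6,-]
Step 1: ref 1 -> FAULT, frames=[6,1]
Step 2: ref 3 -> FAULT, evict 1, frames=[6,3]
At step 2: evicted page 1

Answer: 1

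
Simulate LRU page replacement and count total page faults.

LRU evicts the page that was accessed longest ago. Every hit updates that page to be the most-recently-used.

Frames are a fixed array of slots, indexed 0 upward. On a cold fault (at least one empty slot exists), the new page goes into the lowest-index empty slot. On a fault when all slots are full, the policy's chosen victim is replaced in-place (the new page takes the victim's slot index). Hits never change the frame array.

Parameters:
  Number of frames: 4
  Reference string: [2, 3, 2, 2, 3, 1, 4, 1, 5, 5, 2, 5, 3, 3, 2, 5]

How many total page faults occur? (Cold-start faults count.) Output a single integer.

Answer: 7

Derivation:
Step 0: ref 2 → FAULT, frames=[2,-,-,-]
Step 1: ref 3 → FAULT, frames=[2,3,-,-]
Step 2: ref 2 → HIT, frames=[2,3,-,-]
Step 3: ref 2 → HIT, frames=[2,3,-,-]
Step 4: ref 3 → HIT, frames=[2,3,-,-]
Step 5: ref 1 → FAULT, frames=[2,3,1,-]
Step 6: ref 4 → FAULT, frames=[2,3,1,4]
Step 7: ref 1 → HIT, frames=[2,3,1,4]
Step 8: ref 5 → FAULT (evict 2), frames=[5,3,1,4]
Step 9: ref 5 → HIT, frames=[5,3,1,4]
Step 10: ref 2 → FAULT (evict 3), frames=[5,2,1,4]
Step 11: ref 5 → HIT, frames=[5,2,1,4]
Step 12: ref 3 → FAULT (evict 4), frames=[5,2,1,3]
Step 13: ref 3 → HIT, frames=[5,2,1,3]
Step 14: ref 2 → HIT, frames=[5,2,1,3]
Step 15: ref 5 → HIT, frames=[5,2,1,3]
Total faults: 7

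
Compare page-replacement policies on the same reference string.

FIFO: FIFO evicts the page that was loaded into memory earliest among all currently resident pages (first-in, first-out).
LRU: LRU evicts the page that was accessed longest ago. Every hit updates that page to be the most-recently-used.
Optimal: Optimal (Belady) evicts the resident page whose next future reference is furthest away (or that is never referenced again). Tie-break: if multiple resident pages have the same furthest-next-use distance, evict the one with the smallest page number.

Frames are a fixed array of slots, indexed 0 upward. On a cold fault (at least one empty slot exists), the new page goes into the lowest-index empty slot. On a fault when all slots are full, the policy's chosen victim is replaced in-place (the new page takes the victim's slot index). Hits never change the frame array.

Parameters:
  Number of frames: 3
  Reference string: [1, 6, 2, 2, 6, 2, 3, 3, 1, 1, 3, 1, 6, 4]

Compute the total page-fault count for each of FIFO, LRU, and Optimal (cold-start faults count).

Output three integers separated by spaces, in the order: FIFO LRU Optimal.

Answer: 7 7 5

Derivation:
--- FIFO ---
  step 0: ref 1 -> FAULT, frames=[1,-,-] (faults so far: 1)
  step 1: ref 6 -> FAULT, frames=[1,6,-] (faults so far: 2)
  step 2: ref 2 -> FAULT, frames=[1,6,2] (faults so far: 3)
  step 3: ref 2 -> HIT, frames=[1,6,2] (faults so far: 3)
  step 4: ref 6 -> HIT, frames=[1,6,2] (faults so far: 3)
  step 5: ref 2 -> HIT, frames=[1,6,2] (faults so far: 3)
  step 6: ref 3 -> FAULT, evict 1, frames=[3,6,2] (faults so far: 4)
  step 7: ref 3 -> HIT, frames=[3,6,2] (faults so far: 4)
  step 8: ref 1 -> FAULT, evict 6, frames=[3,1,2] (faults so far: 5)
  step 9: ref 1 -> HIT, frames=[3,1,2] (faults so far: 5)
  step 10: ref 3 -> HIT, frames=[3,1,2] (faults so far: 5)
  step 11: ref 1 -> HIT, frames=[3,1,2] (faults so far: 5)
  step 12: ref 6 -> FAULT, evict 2, frames=[3,1,6] (faults so far: 6)
  step 13: ref 4 -> FAULT, evict 3, frames=[4,1,6] (faults so far: 7)
  FIFO total faults: 7
--- LRU ---
  step 0: ref 1 -> FAULT, frames=[1,-,-] (faults so far: 1)
  step 1: ref 6 -> FAULT, frames=[1,6,-] (faults so far: 2)
  step 2: ref 2 -> FAULT, frames=[1,6,2] (faults so far: 3)
  step 3: ref 2 -> HIT, frames=[1,6,2] (faults so far: 3)
  step 4: ref 6 -> HIT, frames=[1,6,2] (faults so far: 3)
  step 5: ref 2 -> HIT, frames=[1,6,2] (faults so far: 3)
  step 6: ref 3 -> FAULT, evict 1, frames=[3,6,2] (faults so far: 4)
  step 7: ref 3 -> HIT, frames=[3,6,2] (faults so far: 4)
  step 8: ref 1 -> FAULT, evict 6, frames=[3,1,2] (faults so far: 5)
  step 9: ref 1 -> HIT, frames=[3,1,2] (faults so far: 5)
  step 10: ref 3 -> HIT, frames=[3,1,2] (faults so far: 5)
  step 11: ref 1 -> HIT, frames=[3,1,2] (faults so far: 5)
  step 12: ref 6 -> FAULT, evict 2, frames=[3,1,6] (faults so far: 6)
  step 13: ref 4 -> FAULT, evict 3, frames=[4,1,6] (faults so far: 7)
  LRU total faults: 7
--- Optimal ---
  step 0: ref 1 -> FAULT, frames=[1,-,-] (faults so far: 1)
  step 1: ref 6 -> FAULT, frames=[1,6,-] (faults so far: 2)
  step 2: ref 2 -> FAULT, frames=[1,6,2] (faults so far: 3)
  step 3: ref 2 -> HIT, frames=[1,6,2] (faults so far: 3)
  step 4: ref 6 -> HIT, frames=[1,6,2] (faults so far: 3)
  step 5: ref 2 -> HIT, frames=[1,6,2] (faults so far: 3)
  step 6: ref 3 -> FAULT, evict 2, frames=[1,6,3] (faults so far: 4)
  step 7: ref 3 -> HIT, frames=[1,6,3] (faults so far: 4)
  step 8: ref 1 -> HIT, frames=[1,6,3] (faults so far: 4)
  step 9: ref 1 -> HIT, frames=[1,6,3] (faults so far: 4)
  step 10: ref 3 -> HIT, frames=[1,6,3] (faults so far: 4)
  step 11: ref 1 -> HIT, frames=[1,6,3] (faults so far: 4)
  step 12: ref 6 -> HIT, frames=[1,6,3] (faults so far: 4)
  step 13: ref 4 -> FAULT, evict 1, frames=[4,6,3] (faults so far: 5)
  Optimal total faults: 5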